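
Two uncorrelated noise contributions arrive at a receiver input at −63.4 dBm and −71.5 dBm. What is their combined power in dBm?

−62.8 dBm

Convert to linear, add, convert back:
P₁ = 4.57×10⁻¹⁰ W, P₂ = 7.08×10⁻¹¹ W
P_tot = 5.28×10⁻¹⁰ W → 10 log₁₀(P_tot / 10⁻³) = −62.8 dBm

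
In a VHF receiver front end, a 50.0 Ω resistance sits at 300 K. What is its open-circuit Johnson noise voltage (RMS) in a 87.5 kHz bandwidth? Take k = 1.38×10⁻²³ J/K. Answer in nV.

V_n = √(4kTRB)
4kTRB = 4 × 1.38×10⁻²³ × 300 × 5.00×10¹ × 8.75×10⁴ = 7.25×10⁻¹⁴ V²
V_n = √(7.25×10⁻¹⁴) = 2.69×10⁻⁷ V = 269 nV

269 nV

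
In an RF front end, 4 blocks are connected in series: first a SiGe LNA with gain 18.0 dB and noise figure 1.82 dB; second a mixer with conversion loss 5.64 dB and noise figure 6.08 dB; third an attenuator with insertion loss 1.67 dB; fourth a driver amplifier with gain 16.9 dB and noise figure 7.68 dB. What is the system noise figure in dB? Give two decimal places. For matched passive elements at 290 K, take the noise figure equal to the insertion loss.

3.03 dB

Convert to linear (a loss of L dB is a gain of −L dB): F_i = 10^(NF_i/10), G_i = 10^(G_i,dB/10)
  Stage 1: F_1 = 10^(1.82/10) = 1.521, G_1 = 10^(18.0/10) = 63.10
  Stage 2: F_2 = 10^(6.08/10) = 4.055, G_2 = 10^(−5.64/10) = 0.2729
  Stage 3: F_3 = 10^(1.67/10) = 1.469, G_3 = 10^(−1.67/10) = 0.6808
  Stage 4: F_4 = 10^(7.68/10) = 5.861, G_4 = 10^(16.9/10) = 48.98
Friis cascade:
  F = 1.521 + (4.055 − 1)/63.10 + (1.469 − 1)/17.22 + (5.861 − 1)/11.72 = 2.011
NF = 10 log₁₀(2.011) = 3.03 dB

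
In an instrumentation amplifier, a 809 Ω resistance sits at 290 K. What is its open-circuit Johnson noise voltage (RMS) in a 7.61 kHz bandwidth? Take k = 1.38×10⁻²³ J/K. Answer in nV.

314 nV

V_n = √(4kTRB)
4kTRB = 4 × 1.38×10⁻²³ × 290 × 8.09×10² × 7.61×10³ = 9.86×10⁻¹⁴ V²
V_n = √(9.86×10⁻¹⁴) = 3.14×10⁻⁷ V = 314 nV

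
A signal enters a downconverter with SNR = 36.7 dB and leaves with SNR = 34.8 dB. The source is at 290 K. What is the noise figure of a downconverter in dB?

1.9 dB

NF (dB) = SNR_in(dB) − SNR_out(dB) when the source is at T₀
NF = 36.7 − 34.8 = 1.9 dB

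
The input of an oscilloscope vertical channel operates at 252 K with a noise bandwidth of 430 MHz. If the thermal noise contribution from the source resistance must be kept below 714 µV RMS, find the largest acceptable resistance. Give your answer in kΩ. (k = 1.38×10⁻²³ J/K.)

Johnson–Nyquist: V_n = √(4kTRB) ⇒ R = V_n² / (4kTB)
4kTB = 4 × 1.38×10⁻²³ × 252 × 4.30×10⁸ = 5.98×10⁻¹²
R = (7.14×10⁻⁴)² / 5.98×10⁻¹² = 8.52×10⁴ Ω = 85.2 kΩ

85.2 kΩ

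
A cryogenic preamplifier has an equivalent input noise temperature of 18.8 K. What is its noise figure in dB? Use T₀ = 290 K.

F = 1 + T_e/T₀ = 1 + 18.8/290 = 1.06483
NF = 10 log₁₀(1.06483) = 0.273 dB

0.273 dB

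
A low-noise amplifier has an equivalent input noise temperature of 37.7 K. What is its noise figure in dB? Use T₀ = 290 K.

0.531 dB

F = 1 + T_e/T₀ = 1 + 37.7/290 = 1.13
NF = 10 log₁₀(1.13) = 0.531 dB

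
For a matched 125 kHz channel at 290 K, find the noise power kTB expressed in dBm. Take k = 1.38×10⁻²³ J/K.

−123.0 dBm

P_n = kTB = 1.38×10⁻²³ × 290 × 1.25×10⁵ = 5.00×10⁻¹⁶ W
In dBm: 10 log₁₀(5.00×10⁻¹⁶ / 10⁻³) = −123.0 dBm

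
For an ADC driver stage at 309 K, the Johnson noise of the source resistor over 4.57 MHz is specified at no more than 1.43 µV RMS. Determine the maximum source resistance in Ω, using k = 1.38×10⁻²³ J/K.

Johnson–Nyquist: V_n = √(4kTRB) ⇒ R = V_n² / (4kTB)
4kTB = 4 × 1.38×10⁻²³ × 309 × 4.57×10⁶ = 7.79×10⁻¹⁴
R = (1.43×10⁻⁶)² / 7.79×10⁻¹⁴ = 2.62×10¹ Ω = 26.2 Ω

26.2 Ω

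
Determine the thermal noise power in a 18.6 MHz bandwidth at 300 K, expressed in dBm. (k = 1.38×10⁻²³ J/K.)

−101.1 dBm

P_n = kTB = 1.38×10⁻²³ × 300 × 1.86×10⁷ = 7.70×10⁻¹⁴ W
In dBm: 10 log₁₀(7.70×10⁻¹⁴ / 10⁻³) = −101.1 dBm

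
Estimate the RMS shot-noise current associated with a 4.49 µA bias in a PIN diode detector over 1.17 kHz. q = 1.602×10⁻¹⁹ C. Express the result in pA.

41.0 pA

I_n = √(2qI·B)
2qI·B = 2 × 1.602×10⁻¹⁹ × 4.49×10⁻⁶ × 1.17×10³ = 1.68×10⁻²¹ A²
I_n = √(1.68×10⁻²¹) = 4.10×10⁻¹¹ A = 41.0 pA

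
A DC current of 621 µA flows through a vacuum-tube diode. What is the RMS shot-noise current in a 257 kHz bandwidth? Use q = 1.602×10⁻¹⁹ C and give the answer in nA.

I_n = √(2qI·B)
2qI·B = 2 × 1.602×10⁻¹⁹ × 6.21×10⁻⁴ × 2.57×10⁵ = 5.11×10⁻¹⁷ A²
I_n = √(5.11×10⁻¹⁷) = 7.15×10⁻⁹ A = 7.15 nA

7.15 nA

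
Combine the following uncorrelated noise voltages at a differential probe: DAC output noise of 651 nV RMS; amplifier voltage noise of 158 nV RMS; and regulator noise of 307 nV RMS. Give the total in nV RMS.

Uncorrelated sources add in power (mean-square): V_tot = √(ΣV_i²)
V_tot = √[(6.51×10⁻⁷)² + (1.58×10⁻⁷)² + (3.07×10⁻⁷)²] = 7.37×10⁻⁷ V = 737 nV

737 nV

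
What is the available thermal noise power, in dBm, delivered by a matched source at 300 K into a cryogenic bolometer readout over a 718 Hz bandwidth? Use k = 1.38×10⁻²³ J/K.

P_n = kTB = 1.38×10⁻²³ × 300 × 7.18×10² = 2.97×10⁻¹⁸ W
In dBm: 10 log₁₀(2.97×10⁻¹⁸ / 10⁻³) = −145.3 dBm

−145.3 dBm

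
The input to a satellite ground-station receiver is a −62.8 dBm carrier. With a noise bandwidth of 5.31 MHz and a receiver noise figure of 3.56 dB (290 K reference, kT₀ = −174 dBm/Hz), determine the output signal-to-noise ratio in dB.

40.4 dB

Noise floor: N = −174 + 10 log₁₀(B) + NF
10 log₁₀(5.31×10⁶) = 67.25 dB
N = −174 + 67.25 + 3.56 = −103.19 dBm
SNR = P_sig − N = −62.8 − (−103.19) = 40.39 dB → 40.4 dB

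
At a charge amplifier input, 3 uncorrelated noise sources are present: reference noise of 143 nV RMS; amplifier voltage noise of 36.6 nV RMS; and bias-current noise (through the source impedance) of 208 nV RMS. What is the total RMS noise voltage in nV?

255 nV

Uncorrelated sources add in power (mean-square): V_tot = √(ΣV_i²)
V_tot = √[(1.43×10⁻⁷)² + (3.66×10⁻⁸)² + (2.08×10⁻⁷)²] = 2.55×10⁻⁷ V = 255 nV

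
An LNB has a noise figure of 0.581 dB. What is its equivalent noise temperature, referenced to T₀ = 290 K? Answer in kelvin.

41.5 K

F = 10^(0.581/10) = 1.14314
T_e = (F − 1)·T₀ = (1.14314 − 1) × 290 = 41.5 K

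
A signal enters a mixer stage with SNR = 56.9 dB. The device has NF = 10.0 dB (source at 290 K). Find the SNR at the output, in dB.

By definition F = SNR_in/SNR_out, so in dB: SNR_out = SNR_in − NF
SNR_out = 56.9 − 10.0 = 46.9 dB

46.9 dB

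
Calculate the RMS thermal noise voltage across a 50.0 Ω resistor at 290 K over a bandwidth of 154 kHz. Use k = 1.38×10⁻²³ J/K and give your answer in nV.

V_n = √(4kTRB)
4kTRB = 4 × 1.38×10⁻²³ × 290 × 5.00×10¹ × 1.54×10⁵ = 1.23×10⁻¹³ V²
V_n = √(1.23×10⁻¹³) = 3.51×10⁻⁷ V = 351 nV

351 nV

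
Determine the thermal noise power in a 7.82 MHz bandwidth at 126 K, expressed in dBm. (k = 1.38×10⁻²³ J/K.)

P_n = kTB = 1.38×10⁻²³ × 126 × 7.82×10⁶ = 1.36×10⁻¹⁴ W
In dBm: 10 log₁₀(1.36×10⁻¹⁴ / 10⁻³) = −108.7 dBm

−108.7 dBm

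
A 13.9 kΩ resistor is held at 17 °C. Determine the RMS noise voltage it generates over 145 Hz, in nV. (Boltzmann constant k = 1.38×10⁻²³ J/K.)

180 nV

T = 17 °C + 273.15 = 290.15 K
V_n = √(4kTRB)
4kTRB = 4 × 1.38×10⁻²³ × 290.15 × 1.39×10⁴ × 1.45×10² = 3.23×10⁻¹⁴ V²
V_n = √(3.23×10⁻¹⁴) = 1.80×10⁻⁷ V = 180 nV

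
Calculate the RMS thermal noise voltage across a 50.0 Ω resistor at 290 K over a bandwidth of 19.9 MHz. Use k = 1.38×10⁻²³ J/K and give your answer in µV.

3.99 µV

V_n = √(4kTRB)
4kTRB = 4 × 1.38×10⁻²³ × 290 × 5.00×10¹ × 1.99×10⁷ = 1.59×10⁻¹¹ V²
V_n = √(1.59×10⁻¹¹) = 3.99×10⁻⁶ V = 3.99 µV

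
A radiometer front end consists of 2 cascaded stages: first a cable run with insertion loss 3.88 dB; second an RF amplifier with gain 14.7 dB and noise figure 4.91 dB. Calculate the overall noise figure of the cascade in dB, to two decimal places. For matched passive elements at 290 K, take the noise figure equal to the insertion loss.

Convert to linear (a loss of L dB is a gain of −L dB): F_i = 10^(NF_i/10), G_i = 10^(G_i,dB/10)
  Stage 1: F_1 = 10^(3.88/10) = 2.443, G_1 = 10^(−3.88/10) = 0.4093
  Stage 2: F_2 = 10^(4.91/10) = 3.097, G_2 = 10^(14.7/10) = 29.51
Friis cascade:
  F = 2.443 + (3.097 − 1)/0.4093 = 7.568
NF = 10 log₁₀(7.568) = 8.79 dB

8.79 dB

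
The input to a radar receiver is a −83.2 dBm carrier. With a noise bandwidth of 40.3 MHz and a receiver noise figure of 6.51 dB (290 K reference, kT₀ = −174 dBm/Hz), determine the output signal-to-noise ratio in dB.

8.2 dB

Noise floor: N = −174 + 10 log₁₀(B) + NF
10 log₁₀(4.03×10⁷) = 76.05 dB
N = −174 + 76.05 + 6.51 = −91.44 dBm
SNR = P_sig − N = −83.2 − (−91.44) = 8.24 dB → 8.2 dB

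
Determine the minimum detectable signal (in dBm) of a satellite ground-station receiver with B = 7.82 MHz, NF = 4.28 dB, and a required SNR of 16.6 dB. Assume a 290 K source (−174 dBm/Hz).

−84.2 dBm

Sensitivity = −174 + 10 log₁₀(B) + NF + SNR_min
= −174 + 68.93 + 4.28 + 16.6
= −84.19 dBm → −84.2 dBm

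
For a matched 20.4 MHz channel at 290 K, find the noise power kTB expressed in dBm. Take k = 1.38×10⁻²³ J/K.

−100.9 dBm

P_n = kTB = 1.38×10⁻²³ × 290 × 2.04×10⁷ = 8.16×10⁻¹⁴ W
In dBm: 10 log₁₀(8.16×10⁻¹⁴ / 10⁻³) = −100.9 dBm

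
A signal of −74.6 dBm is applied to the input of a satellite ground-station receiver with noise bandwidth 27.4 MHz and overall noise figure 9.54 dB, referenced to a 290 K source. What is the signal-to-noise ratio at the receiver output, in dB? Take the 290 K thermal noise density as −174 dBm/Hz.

15.5 dB

Noise floor: N = −174 + 10 log₁₀(B) + NF
10 log₁₀(2.74×10⁷) = 74.38 dB
N = −174 + 74.38 + 9.54 = −90.08 dBm
SNR = P_sig − N = −74.6 − (−90.08) = 15.48 dB → 15.5 dB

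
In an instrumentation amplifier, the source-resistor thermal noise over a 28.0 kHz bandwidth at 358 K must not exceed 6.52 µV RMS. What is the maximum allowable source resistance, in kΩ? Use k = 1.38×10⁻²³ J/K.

Johnson–Nyquist: V_n = √(4kTRB) ⇒ R = V_n² / (4kTB)
4kTB = 4 × 1.38×10⁻²³ × 358 × 2.80×10⁴ = 5.53×10⁻¹⁶
R = (6.52×10⁻⁶)² / 5.53×10⁻¹⁶ = 7.68×10⁴ Ω = 76.8 kΩ

76.8 kΩ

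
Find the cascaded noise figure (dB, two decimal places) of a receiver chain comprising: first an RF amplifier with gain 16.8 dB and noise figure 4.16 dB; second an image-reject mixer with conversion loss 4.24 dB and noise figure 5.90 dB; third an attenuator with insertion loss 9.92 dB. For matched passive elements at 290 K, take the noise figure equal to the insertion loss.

4.99 dB

Convert to linear (a loss of L dB is a gain of −L dB): F_i = 10^(NF_i/10), G_i = 10^(G_i,dB/10)
  Stage 1: F_1 = 10^(4.16/10) = 2.606, G_1 = 10^(16.8/10) = 47.86
  Stage 2: F_2 = 10^(5.90/10) = 3.890, G_2 = 10^(−4.24/10) = 0.3767
  Stage 3: F_3 = 10^(9.92/10) = 9.817, G_3 = 10^(−9.92/10) = 0.1019
Friis cascade:
  F = 2.606 + (3.890 − 1)/47.86 + (9.817 − 1)/18.03 = 3.156
NF = 10 log₁₀(3.156) = 4.99 dB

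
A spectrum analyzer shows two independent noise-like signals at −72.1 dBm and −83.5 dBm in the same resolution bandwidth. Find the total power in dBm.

−71.8 dBm

Convert to linear, add, convert back:
P₁ = 6.17×10⁻¹¹ W, P₂ = 4.47×10⁻¹² W
P_tot = 6.61×10⁻¹¹ W → 10 log₁₀(P_tot / 10⁻³) = −71.8 dBm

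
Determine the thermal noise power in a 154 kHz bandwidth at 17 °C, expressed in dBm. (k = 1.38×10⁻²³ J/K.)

T = 17 °C + 273.15 = 290.15 K
P_n = kTB = 1.38×10⁻²³ × 290.15 × 1.54×10⁵ = 6.17×10⁻¹⁶ W
In dBm: 10 log₁₀(6.17×10⁻¹⁶ / 10⁻³) = −122.1 dBm

−122.1 dBm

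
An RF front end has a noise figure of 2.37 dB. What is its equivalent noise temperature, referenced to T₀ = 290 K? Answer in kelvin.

210 K

F = 10^(2.37/10) = 1.72584
T_e = (F − 1)·T₀ = (1.72584 − 1) × 290 = 210 K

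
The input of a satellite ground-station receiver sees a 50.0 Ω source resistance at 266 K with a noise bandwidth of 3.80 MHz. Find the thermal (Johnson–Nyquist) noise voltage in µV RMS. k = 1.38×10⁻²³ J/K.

1.67 µV

V_n = √(4kTRB)
4kTRB = 4 × 1.38×10⁻²³ × 266 × 5.00×10¹ × 3.80×10⁶ = 2.79×10⁻¹² V²
V_n = √(2.79×10⁻¹²) = 1.67×10⁻⁶ V = 1.67 µV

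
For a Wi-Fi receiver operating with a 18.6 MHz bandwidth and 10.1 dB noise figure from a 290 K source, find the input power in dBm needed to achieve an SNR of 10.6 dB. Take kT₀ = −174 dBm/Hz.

−80.6 dBm

Sensitivity = −174 + 10 log₁₀(B) + NF + SNR_min
= −174 + 72.7 + 10.1 + 10.6
= −80.6 dBm → −80.6 dBm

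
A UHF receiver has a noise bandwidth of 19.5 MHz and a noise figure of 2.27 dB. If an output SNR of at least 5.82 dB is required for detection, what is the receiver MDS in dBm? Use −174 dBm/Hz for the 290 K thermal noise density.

−93.0 dBm

Sensitivity = −174 + 10 log₁₀(B) + NF + SNR_min
= −174 + 72.9 + 2.27 + 5.82
= −93.01 dBm → −93.0 dBm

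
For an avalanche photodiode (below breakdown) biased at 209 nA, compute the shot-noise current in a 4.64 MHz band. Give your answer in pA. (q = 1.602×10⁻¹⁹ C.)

557 pA

I_n = √(2qI·B)
2qI·B = 2 × 1.602×10⁻¹⁹ × 2.09×10⁻⁷ × 4.64×10⁶ = 3.11×10⁻¹⁹ A²
I_n = √(3.11×10⁻¹⁹) = 5.57×10⁻¹⁰ A = 557 pA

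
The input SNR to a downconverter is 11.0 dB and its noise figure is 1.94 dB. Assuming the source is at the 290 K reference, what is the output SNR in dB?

By definition F = SNR_in/SNR_out, so in dB: SNR_out = SNR_in − NF
SNR_out = 11.0 − 1.94 = 9.06 dB

9.06 dB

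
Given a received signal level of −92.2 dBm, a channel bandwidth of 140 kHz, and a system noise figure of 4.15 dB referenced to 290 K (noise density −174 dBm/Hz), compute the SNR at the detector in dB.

Noise floor: N = −174 + 10 log₁₀(B) + NF
10 log₁₀(1.40×10⁵) = 51.46 dB
N = −174 + 51.46 + 4.15 = −118.39 dBm
SNR = P_sig − N = −92.2 − (−118.39) = 26.19 dB → 26.2 dB

26.2 dB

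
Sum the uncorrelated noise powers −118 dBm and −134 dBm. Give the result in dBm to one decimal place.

−117.9 dBm

Convert to linear, add, convert back:
P₁ = 1.58×10⁻¹⁵ W, P₂ = 3.98×10⁻¹⁷ W
P_tot = 1.62×10⁻¹⁵ W → 10 log₁₀(P_tot / 10⁻³) = −117.9 dBm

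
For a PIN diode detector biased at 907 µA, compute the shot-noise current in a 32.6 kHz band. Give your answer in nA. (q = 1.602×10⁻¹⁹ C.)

I_n = √(2qI·B)
2qI·B = 2 × 1.602×10⁻¹⁹ × 9.07×10⁻⁴ × 3.26×10⁴ = 9.47×10⁻¹⁸ A²
I_n = √(9.47×10⁻¹⁸) = 3.08×10⁻⁹ A = 3.08 nA

3.08 nA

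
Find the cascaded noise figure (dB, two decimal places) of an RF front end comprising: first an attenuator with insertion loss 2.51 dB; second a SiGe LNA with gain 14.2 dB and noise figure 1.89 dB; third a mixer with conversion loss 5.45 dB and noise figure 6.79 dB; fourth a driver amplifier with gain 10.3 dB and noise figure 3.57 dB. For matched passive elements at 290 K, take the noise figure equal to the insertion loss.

Convert to linear (a loss of L dB is a gain of −L dB): F_i = 10^(NF_i/10), G_i = 10^(G_i,dB/10)
  Stage 1: F_1 = 10^(2.51/10) = 1.782, G_1 = 10^(−2.51/10) = 0.5610
  Stage 2: F_2 = 10^(1.89/10) = 1.545, G_2 = 10^(14.2/10) = 26.30
  Stage 3: F_3 = 10^(6.79/10) = 4.775, G_3 = 10^(−5.45/10) = 0.2851
  Stage 4: F_4 = 10^(3.57/10) = 2.275, G_4 = 10^(10.3/10) = 10.72
Friis cascade:
  F = 1.782 + (1.545 − 1)/0.5610 + (4.775 − 1)/14.76 + (2.275 − 1)/4.207 = 3.313
NF = 10 log₁₀(3.313) = 5.20 dB

5.20 dB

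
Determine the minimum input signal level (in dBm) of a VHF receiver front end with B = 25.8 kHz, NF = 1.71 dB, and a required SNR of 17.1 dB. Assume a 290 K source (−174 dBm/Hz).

Sensitivity = −174 + 10 log₁₀(B) + NF + SNR_min
= −174 + 44.12 + 1.71 + 17.1
= −111.07 dBm → −111.1 dBm

−111.1 dBm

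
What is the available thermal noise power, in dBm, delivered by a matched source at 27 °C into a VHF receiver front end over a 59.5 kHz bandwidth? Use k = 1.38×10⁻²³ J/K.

−126.1 dBm

T = 27 °C + 273.15 = 300.15 K
P_n = kTB = 1.38×10⁻²³ × 300.15 × 5.95×10⁴ = 2.46×10⁻¹⁶ W
In dBm: 10 log₁₀(2.46×10⁻¹⁶ / 10⁻³) = −126.1 dBm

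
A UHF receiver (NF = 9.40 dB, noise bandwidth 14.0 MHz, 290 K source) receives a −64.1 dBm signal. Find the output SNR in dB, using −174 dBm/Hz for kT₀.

29.0 dB

Noise floor: N = −174 + 10 log₁₀(B) + NF
10 log₁₀(1.40×10⁷) = 71.46 dB
N = −174 + 71.46 + 9.40 = −93.14 dBm
SNR = P_sig − N = −64.1 − (−93.14) = 29.04 dB → 29.0 dB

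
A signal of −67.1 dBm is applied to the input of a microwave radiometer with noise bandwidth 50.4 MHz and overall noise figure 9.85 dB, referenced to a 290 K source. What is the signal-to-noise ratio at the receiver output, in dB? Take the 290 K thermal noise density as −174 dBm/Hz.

20.0 dB

Noise floor: N = −174 + 10 log₁₀(B) + NF
10 log₁₀(5.04×10⁷) = 77.02 dB
N = −174 + 77.02 + 9.85 = −87.13 dBm
SNR = P_sig − N = −67.1 − (−87.13) = 20.03 dB → 20.0 dB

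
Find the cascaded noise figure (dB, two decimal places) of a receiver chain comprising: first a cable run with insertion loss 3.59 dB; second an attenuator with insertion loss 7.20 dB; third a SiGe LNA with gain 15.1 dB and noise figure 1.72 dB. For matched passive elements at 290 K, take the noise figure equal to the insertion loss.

12.51 dB

Convert to linear (a loss of L dB is a gain of −L dB): F_i = 10^(NF_i/10), G_i = 10^(G_i,dB/10)
  Stage 1: F_1 = 10^(3.59/10) = 2.286, G_1 = 10^(−3.59/10) = 0.4375
  Stage 2: F_2 = 10^(7.20/10) = 5.248, G_2 = 10^(−7.20/10) = 0.1905
  Stage 3: F_3 = 10^(1.72/10) = 1.486, G_3 = 10^(15.1/10) = 32.36
Friis cascade:
  F = 2.286 + (5.248 − 1)/0.4375 + (1.486 − 1)/0.08337 = 17.82
NF = 10 log₁₀(17.82) = 12.51 dB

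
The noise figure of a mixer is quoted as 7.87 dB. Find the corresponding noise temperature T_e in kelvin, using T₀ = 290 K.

1486 K

F = 10^(7.87/10) = 6.1235
T_e = (F − 1)·T₀ = (6.1235 − 1) × 290 = 1486 K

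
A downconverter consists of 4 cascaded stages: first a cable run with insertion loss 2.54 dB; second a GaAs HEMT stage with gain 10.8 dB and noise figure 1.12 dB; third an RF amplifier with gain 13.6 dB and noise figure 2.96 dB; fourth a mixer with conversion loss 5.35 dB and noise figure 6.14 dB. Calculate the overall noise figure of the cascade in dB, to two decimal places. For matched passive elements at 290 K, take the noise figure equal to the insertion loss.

3.96 dB

Convert to linear (a loss of L dB is a gain of −L dB): F_i = 10^(NF_i/10), G_i = 10^(G_i,dB/10)
  Stage 1: F_1 = 10^(2.54/10) = 1.795, G_1 = 10^(−2.54/10) = 0.5572
  Stage 2: F_2 = 10^(1.12/10) = 1.294, G_2 = 10^(10.8/10) = 12.02
  Stage 3: F_3 = 10^(2.96/10) = 1.977, G_3 = 10^(13.6/10) = 22.91
  Stage 4: F_4 = 10^(6.14/10) = 4.111, G_4 = 10^(−5.35/10) = 0.2917
Friis cascade:
  F = 1.795 + (1.294 − 1)/0.5572 + (1.977 − 1)/6.699 + (4.111 − 1)/153.5 = 2.489
NF = 10 log₁₀(2.489) = 3.96 dB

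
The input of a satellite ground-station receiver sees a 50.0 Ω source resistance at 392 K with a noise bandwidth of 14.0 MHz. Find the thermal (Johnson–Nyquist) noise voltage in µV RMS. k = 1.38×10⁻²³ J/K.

V_n = √(4kTRB)
4kTRB = 4 × 1.38×10⁻²³ × 392 × 5.00×10¹ × 1.40×10⁷ = 1.51×10⁻¹¹ V²
V_n = √(1.51×10⁻¹¹) = 3.89×10⁻⁶ V = 3.89 µV

3.89 µV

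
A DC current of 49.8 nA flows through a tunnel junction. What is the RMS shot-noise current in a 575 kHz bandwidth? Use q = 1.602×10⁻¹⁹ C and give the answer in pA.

95.8 pA

I_n = √(2qI·B)
2qI·B = 2 × 1.602×10⁻¹⁹ × 4.98×10⁻⁸ × 5.75×10⁵ = 9.17×10⁻²¹ A²
I_n = √(9.17×10⁻²¹) = 9.58×10⁻¹¹ A = 95.8 pA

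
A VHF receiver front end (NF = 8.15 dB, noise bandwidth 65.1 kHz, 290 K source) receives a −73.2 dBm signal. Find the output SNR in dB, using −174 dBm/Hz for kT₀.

44.5 dB

Noise floor: N = −174 + 10 log₁₀(B) + NF
10 log₁₀(6.51×10⁴) = 48.14 dB
N = −174 + 48.14 + 8.15 = −117.71 dBm
SNR = P_sig − N = −73.2 − (−117.71) = 44.51 dB → 44.5 dB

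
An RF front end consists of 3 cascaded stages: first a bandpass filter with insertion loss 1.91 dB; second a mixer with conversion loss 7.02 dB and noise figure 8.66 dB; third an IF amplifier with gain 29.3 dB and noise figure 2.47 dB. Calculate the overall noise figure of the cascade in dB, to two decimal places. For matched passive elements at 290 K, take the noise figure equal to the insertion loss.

Convert to linear (a loss of L dB is a gain of −L dB): F_i = 10^(NF_i/10), G_i = 10^(G_i,dB/10)
  Stage 1: F_1 = 10^(1.91/10) = 1.552, G_1 = 10^(−1.91/10) = 0.6442
  Stage 2: F_2 = 10^(8.66/10) = 7.345, G_2 = 10^(−7.02/10) = 0.1986
  Stage 3: F_3 = 10^(2.47/10) = 1.766, G_3 = 10^(29.3/10) = 851.1
Friis cascade:
  F = 1.552 + (7.345 − 1)/0.6442 + (1.766 − 1)/0.1279 = 17.39
NF = 10 log₁₀(17.39) = 12.40 dB

12.40 dB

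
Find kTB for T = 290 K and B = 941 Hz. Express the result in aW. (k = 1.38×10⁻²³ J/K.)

P_n = kTB = 1.38×10⁻²³ × 290 × 9.41×10² = 3.77×10⁻¹⁸ W = 3.77 aW

3.77 aW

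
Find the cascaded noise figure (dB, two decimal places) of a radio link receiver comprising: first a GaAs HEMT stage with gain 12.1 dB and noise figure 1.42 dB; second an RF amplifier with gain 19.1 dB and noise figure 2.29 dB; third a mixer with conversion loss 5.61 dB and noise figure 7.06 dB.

1.56 dB

Convert to linear (a loss of L dB is a gain of −L dB): F_i = 10^(NF_i/10), G_i = 10^(G_i,dB/10)
  Stage 1: F_1 = 10^(1.42/10) = 1.387, G_1 = 10^(12.1/10) = 16.22
  Stage 2: F_2 = 10^(2.29/10) = 1.694, G_2 = 10^(19.1/10) = 81.28
  Stage 3: F_3 = 10^(7.06/10) = 5.082, G_3 = 10^(−5.61/10) = 0.2748
Friis cascade:
  F = 1.387 + (1.694 − 1)/16.22 + (5.082 − 1)/1318 = 1.433
NF = 10 log₁₀(1.433) = 1.56 dB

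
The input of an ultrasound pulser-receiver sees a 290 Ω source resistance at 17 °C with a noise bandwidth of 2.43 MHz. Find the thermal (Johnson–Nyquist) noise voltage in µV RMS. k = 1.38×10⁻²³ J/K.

T = 17 °C + 273.15 = 290.15 K
V_n = √(4kTRB)
4kTRB = 4 × 1.38×10⁻²³ × 290.15 × 2.90×10² × 2.43×10⁶ = 1.13×10⁻¹¹ V²
V_n = √(1.13×10⁻¹¹) = 3.36×10⁻⁶ V = 3.36 µV

3.36 µV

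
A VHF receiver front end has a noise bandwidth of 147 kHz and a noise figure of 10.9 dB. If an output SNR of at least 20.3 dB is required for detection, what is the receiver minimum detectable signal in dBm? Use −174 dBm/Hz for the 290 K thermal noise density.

−91.1 dBm

Sensitivity = −174 + 10 log₁₀(B) + NF + SNR_min
= −174 + 51.67 + 10.9 + 20.3
= −91.13 dBm → −91.1 dBm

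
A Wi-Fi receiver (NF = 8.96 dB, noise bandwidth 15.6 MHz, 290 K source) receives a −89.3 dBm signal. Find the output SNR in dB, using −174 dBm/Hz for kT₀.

Noise floor: N = −174 + 10 log₁₀(B) + NF
10 log₁₀(1.56×10⁷) = 71.93 dB
N = −174 + 71.93 + 8.96 = −93.11 dBm
SNR = P_sig − N = −89.3 − (−93.11) = 3.81 dB → 3.8 dB

3.8 dB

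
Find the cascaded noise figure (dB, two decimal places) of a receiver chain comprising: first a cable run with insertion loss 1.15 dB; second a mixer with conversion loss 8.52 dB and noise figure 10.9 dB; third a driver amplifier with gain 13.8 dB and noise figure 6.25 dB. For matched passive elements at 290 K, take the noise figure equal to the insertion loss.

Convert to linear (a loss of L dB is a gain of −L dB): F_i = 10^(NF_i/10), G_i = 10^(G_i,dB/10)
  Stage 1: F_1 = 10^(1.15/10) = 1.303, G_1 = 10^(−1.15/10) = 0.7674
  Stage 2: F_2 = 10^(10.9/10) = 12.30, G_2 = 10^(−8.52/10) = 0.1406
  Stage 3: F_3 = 10^(6.25/10) = 4.217, G_3 = 10^(13.8/10) = 23.99
Friis cascade:
  F = 1.303 + (12.30 − 1)/0.7674 + (4.217 − 1)/0.1079 = 45.85
NF = 10 log₁₀(45.85) = 16.61 dB

16.61 dB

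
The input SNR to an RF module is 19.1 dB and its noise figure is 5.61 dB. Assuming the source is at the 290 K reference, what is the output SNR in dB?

By definition F = SNR_in/SNR_out, so in dB: SNR_out = SNR_in − NF
SNR_out = 19.1 − 5.61 = 13.49 dB

13.49 dB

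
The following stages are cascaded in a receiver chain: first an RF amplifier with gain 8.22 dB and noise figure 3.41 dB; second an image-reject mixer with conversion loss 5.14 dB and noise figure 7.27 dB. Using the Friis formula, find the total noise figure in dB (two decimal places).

4.54 dB

Convert to linear (a loss of L dB is a gain of −L dB): F_i = 10^(NF_i/10), G_i = 10^(G_i,dB/10)
  Stage 1: F_1 = 10^(3.41/10) = 2.193, G_1 = 10^(8.22/10) = 6.637
  Stage 2: F_2 = 10^(7.27/10) = 5.333, G_2 = 10^(−5.14/10) = 0.3062
Friis cascade:
  F = 2.193 + (5.333 − 1)/6.637 = 2.846
NF = 10 log₁₀(2.846) = 4.54 dB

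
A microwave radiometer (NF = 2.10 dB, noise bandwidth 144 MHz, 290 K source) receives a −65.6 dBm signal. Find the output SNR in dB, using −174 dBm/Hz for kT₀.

Noise floor: N = −174 + 10 log₁₀(B) + NF
10 log₁₀(1.44×10⁸) = 81.58 dB
N = −174 + 81.58 + 2.10 = −90.32 dBm
SNR = P_sig − N = −65.6 − (−90.32) = 24.72 dB → 24.7 dB

24.7 dB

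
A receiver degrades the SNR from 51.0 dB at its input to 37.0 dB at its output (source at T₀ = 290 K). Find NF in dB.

14.0 dB

NF (dB) = SNR_in(dB) − SNR_out(dB) when the source is at T₀
NF = 51.0 − 37.0 = 14.0 dB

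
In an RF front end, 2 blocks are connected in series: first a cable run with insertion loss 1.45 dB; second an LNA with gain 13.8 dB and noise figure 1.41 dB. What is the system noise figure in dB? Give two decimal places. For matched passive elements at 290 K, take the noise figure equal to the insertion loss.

2.86 dB

Convert to linear (a loss of L dB is a gain of −L dB): F_i = 10^(NF_i/10), G_i = 10^(G_i,dB/10)
  Stage 1: F_1 = 10^(1.45/10) = 1.396, G_1 = 10^(−1.45/10) = 0.7161
  Stage 2: F_2 = 10^(1.41/10) = 1.384, G_2 = 10^(13.8/10) = 23.99
Friis cascade:
  F = 1.396 + (1.384 − 1)/0.7161 = 1.932
NF = 10 log₁₀(1.932) = 2.86 dB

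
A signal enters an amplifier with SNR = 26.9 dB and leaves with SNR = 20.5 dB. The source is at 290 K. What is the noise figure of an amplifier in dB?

NF (dB) = SNR_in(dB) − SNR_out(dB) when the source is at T₀
NF = 26.9 − 20.5 = 6.4 dB

6.4 dB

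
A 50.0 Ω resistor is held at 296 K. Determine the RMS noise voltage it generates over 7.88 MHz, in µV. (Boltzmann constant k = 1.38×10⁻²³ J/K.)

V_n = √(4kTRB)
4kTRB = 4 × 1.38×10⁻²³ × 296 × 5.00×10¹ × 7.88×10⁶ = 6.44×10⁻¹² V²
V_n = √(6.44×10⁻¹²) = 2.54×10⁻⁶ V = 2.54 µV

2.54 µV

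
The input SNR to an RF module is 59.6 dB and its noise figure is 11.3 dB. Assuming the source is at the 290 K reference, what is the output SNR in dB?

By definition F = SNR_in/SNR_out, so in dB: SNR_out = SNR_in − NF
SNR_out = 59.6 − 11.3 = 48.3 dB

48.3 dB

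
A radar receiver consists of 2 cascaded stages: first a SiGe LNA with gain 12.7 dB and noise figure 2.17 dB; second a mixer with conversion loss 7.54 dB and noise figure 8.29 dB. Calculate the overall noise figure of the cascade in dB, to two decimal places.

2.92 dB

Convert to linear (a loss of L dB is a gain of −L dB): F_i = 10^(NF_i/10), G_i = 10^(G_i,dB/10)
  Stage 1: F_1 = 10^(2.17/10) = 1.648, G_1 = 10^(12.7/10) = 18.62
  Stage 2: F_2 = 10^(8.29/10) = 6.745, G_2 = 10^(−7.54/10) = 0.1762
Friis cascade:
  F = 1.648 + (6.745 − 1)/18.62 = 1.957
NF = 10 log₁₀(1.957) = 2.92 dB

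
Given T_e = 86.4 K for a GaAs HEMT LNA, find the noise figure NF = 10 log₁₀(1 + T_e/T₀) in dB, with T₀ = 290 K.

1.13 dB

F = 1 + T_e/T₀ = 1 + 86.4/290 = 1.29793
NF = 10 log₁₀(1.29793) = 1.13 dB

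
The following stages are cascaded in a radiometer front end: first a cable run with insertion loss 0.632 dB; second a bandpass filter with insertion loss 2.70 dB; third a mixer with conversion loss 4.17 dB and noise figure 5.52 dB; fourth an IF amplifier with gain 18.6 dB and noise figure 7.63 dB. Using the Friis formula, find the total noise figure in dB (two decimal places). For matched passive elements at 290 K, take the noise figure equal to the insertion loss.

15.40 dB

Convert to linear (a loss of L dB is a gain of −L dB): F_i = 10^(NF_i/10), G_i = 10^(G_i,dB/10)
  Stage 1: F_1 = 10^(0.632/10) = 1.157, G_1 = 10^(−0.632/10) = 0.8646
  Stage 2: F_2 = 10^(2.70/10) = 1.862, G_2 = 10^(−2.70/10) = 0.5370
  Stage 3: F_3 = 10^(5.52/10) = 3.565, G_3 = 10^(−4.17/10) = 0.3828
  Stage 4: F_4 = 10^(7.63/10) = 5.794, G_4 = 10^(18.6/10) = 72.44
Friis cascade:
  F = 1.157 + (1.862 − 1)/0.8646 + (3.565 − 1)/0.4643 + (5.794 − 1)/0.1777 = 34.65
NF = 10 log₁₀(34.65) = 15.40 dB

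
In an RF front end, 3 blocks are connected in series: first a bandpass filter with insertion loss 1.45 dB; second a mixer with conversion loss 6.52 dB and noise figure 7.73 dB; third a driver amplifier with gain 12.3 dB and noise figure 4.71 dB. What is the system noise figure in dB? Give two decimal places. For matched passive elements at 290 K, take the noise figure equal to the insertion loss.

13.13 dB

Convert to linear (a loss of L dB is a gain of −L dB): F_i = 10^(NF_i/10), G_i = 10^(G_i,dB/10)
  Stage 1: F_1 = 10^(1.45/10) = 1.396, G_1 = 10^(−1.45/10) = 0.7161
  Stage 2: F_2 = 10^(7.73/10) = 5.929, G_2 = 10^(−6.52/10) = 0.2228
  Stage 3: F_3 = 10^(4.71/10) = 2.958, G_3 = 10^(12.3/10) = 16.98
Friis cascade:
  F = 1.396 + (5.929 − 1)/0.7161 + (2.958 − 1)/0.1596 = 20.55
NF = 10 log₁₀(20.55) = 13.13 dB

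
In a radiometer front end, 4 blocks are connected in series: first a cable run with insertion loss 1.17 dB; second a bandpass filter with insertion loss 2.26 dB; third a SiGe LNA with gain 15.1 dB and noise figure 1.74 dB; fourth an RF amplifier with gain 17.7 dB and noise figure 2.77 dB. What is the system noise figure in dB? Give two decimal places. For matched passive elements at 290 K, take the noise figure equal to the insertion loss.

5.25 dB

Convert to linear (a loss of L dB is a gain of −L dB): F_i = 10^(NF_i/10), G_i = 10^(G_i,dB/10)
  Stage 1: F_1 = 10^(1.17/10) = 1.309, G_1 = 10^(−1.17/10) = 0.7638
  Stage 2: F_2 = 10^(2.26/10) = 1.683, G_2 = 10^(−2.26/10) = 0.5943
  Stage 3: F_3 = 10^(1.74/10) = 1.493, G_3 = 10^(15.1/10) = 32.36
  Stage 4: F_4 = 10^(2.77/10) = 1.892, G_4 = 10^(17.7/10) = 58.88
Friis cascade:
  F = 1.309 + (1.683 − 1)/0.7638 + (1.493 − 1)/0.4539 + (1.892 − 1)/14.69 = 3.349
NF = 10 log₁₀(3.349) = 5.25 dB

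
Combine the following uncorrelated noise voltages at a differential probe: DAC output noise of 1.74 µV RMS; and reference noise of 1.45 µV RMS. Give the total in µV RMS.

2.26 µV

Uncorrelated sources add in power (mean-square): V_tot = √(ΣV_i²)
V_tot = √[(1.74×10⁻⁶)² + (1.45×10⁻⁶)²] = 2.26×10⁻⁶ V = 2.26 µV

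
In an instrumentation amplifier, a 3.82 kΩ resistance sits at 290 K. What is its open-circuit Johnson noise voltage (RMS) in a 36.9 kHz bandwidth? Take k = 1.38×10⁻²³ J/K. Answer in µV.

V_n = √(4kTRB)
4kTRB = 4 × 1.38×10⁻²³ × 290 × 3.82×10³ × 3.69×10⁴ = 2.26×10⁻¹² V²
V_n = √(2.26×10⁻¹²) = 1.50×10⁻⁶ V = 1.50 µV

1.50 µV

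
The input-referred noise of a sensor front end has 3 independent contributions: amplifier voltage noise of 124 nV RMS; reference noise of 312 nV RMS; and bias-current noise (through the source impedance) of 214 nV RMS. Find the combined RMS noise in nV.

Uncorrelated sources add in power (mean-square): V_tot = √(ΣV_i²)
V_tot = √[(1.24×10⁻⁷)² + (3.12×10⁻⁷)² + (2.14×10⁻⁷)²] = 3.98×10⁻⁷ V = 398 nV

398 nV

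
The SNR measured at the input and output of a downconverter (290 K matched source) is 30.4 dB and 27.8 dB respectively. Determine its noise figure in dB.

2.6 dB

NF (dB) = SNR_in(dB) − SNR_out(dB) when the source is at T₀
NF = 30.4 − 27.8 = 2.6 dB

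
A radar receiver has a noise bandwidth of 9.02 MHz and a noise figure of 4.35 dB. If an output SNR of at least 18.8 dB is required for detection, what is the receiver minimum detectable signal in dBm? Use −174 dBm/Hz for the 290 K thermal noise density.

−81.3 dBm

Sensitivity = −174 + 10 log₁₀(B) + NF + SNR_min
= −174 + 69.55 + 4.35 + 18.8
= −81.30 dBm → −81.3 dBm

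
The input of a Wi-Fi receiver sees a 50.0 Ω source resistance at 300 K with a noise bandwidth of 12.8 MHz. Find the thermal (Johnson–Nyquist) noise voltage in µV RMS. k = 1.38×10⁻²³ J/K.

3.26 µV

V_n = √(4kTRB)
4kTRB = 4 × 1.38×10⁻²³ × 300 × 5.00×10¹ × 1.28×10⁷ = 1.06×10⁻¹¹ V²
V_n = √(1.06×10⁻¹¹) = 3.26×10⁻⁶ V = 3.26 µV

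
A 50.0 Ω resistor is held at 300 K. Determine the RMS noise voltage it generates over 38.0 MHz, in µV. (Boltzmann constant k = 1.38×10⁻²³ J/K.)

V_n = √(4kTRB)
4kTRB = 4 × 1.38×10⁻²³ × 300 × 5.00×10¹ × 3.80×10⁷ = 3.15×10⁻¹¹ V²
V_n = √(3.15×10⁻¹¹) = 5.61×10⁻⁶ V = 5.61 µV

5.61 µV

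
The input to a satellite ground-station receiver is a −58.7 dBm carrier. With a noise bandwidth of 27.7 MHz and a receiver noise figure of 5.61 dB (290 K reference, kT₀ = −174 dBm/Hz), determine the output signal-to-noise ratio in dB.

35.3 dB

Noise floor: N = −174 + 10 log₁₀(B) + NF
10 log₁₀(2.77×10⁷) = 74.42 dB
N = −174 + 74.42 + 5.61 = −93.97 dBm
SNR = P_sig − N = −58.7 − (−93.97) = 35.27 dB → 35.3 dB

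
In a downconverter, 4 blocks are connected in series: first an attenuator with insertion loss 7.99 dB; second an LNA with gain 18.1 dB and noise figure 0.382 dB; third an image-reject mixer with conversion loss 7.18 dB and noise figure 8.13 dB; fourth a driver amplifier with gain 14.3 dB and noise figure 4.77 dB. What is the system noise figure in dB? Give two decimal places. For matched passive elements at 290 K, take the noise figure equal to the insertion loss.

9.26 dB

Convert to linear (a loss of L dB is a gain of −L dB): F_i = 10^(NF_i/10), G_i = 10^(G_i,dB/10)
  Stage 1: F_1 = 10^(7.99/10) = 6.295, G_1 = 10^(−7.99/10) = 0.1589
  Stage 2: F_2 = 10^(0.382/10) = 1.092, G_2 = 10^(18.1/10) = 64.57
  Stage 3: F_3 = 10^(8.13/10) = 6.501, G_3 = 10^(−7.18/10) = 0.1914
  Stage 4: F_4 = 10^(4.77/10) = 2.999, G_4 = 10^(14.3/10) = 26.92
Friis cascade:
  F = 6.295 + (1.092 − 1)/0.1589 + (6.501 − 1)/10.26 + (2.999 − 1)/1.963 = 8.428
NF = 10 log₁₀(8.428) = 9.26 dB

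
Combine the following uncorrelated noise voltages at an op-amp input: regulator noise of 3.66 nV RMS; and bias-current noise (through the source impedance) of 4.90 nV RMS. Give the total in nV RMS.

Uncorrelated sources add in power (mean-square): V_tot = √(ΣV_i²)
V_tot = √[(3.66×10⁻⁹)² + (4.90×10⁻⁹)²] = 6.12×10⁻⁹ V = 6.12 nV

6.12 nV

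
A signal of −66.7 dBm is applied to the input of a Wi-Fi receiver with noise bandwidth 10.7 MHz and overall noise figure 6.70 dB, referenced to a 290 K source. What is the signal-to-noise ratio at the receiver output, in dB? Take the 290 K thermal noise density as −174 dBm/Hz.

30.3 dB

Noise floor: N = −174 + 10 log₁₀(B) + NF
10 log₁₀(1.07×10⁷) = 70.29 dB
N = −174 + 70.29 + 6.70 = −97.01 dBm
SNR = P_sig − N = −66.7 − (−97.01) = 30.31 dB → 30.3 dB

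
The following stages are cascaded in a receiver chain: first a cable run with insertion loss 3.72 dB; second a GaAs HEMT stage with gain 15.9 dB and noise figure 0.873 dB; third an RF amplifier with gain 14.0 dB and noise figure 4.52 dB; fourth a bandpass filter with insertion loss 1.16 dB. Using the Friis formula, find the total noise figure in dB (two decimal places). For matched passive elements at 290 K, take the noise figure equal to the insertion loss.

Convert to linear (a loss of L dB is a gain of −L dB): F_i = 10^(NF_i/10), G_i = 10^(G_i,dB/10)
  Stage 1: F_1 = 10^(3.72/10) = 2.355, G_1 = 10^(−3.72/10) = 0.4246
  Stage 2: F_2 = 10^(0.873/10) = 1.223, G_2 = 10^(15.9/10) = 38.90
  Stage 3: F_3 = 10^(4.52/10) = 2.831, G_3 = 10^(14.0/10) = 25.12
  Stage 4: F_4 = 10^(1.16/10) = 1.306, G_4 = 10^(−1.16/10) = 0.7656
Friis cascade:
  F = 2.355 + (1.223 − 1)/0.4246 + (2.831 − 1)/16.52 + (1.306 − 1)/415.0 = 2.991
NF = 10 log₁₀(2.991) = 4.76 dB

4.76 dB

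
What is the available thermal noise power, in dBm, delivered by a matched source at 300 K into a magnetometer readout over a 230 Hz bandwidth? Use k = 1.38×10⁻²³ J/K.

P_n = kTB = 1.38×10⁻²³ × 300 × 2.30×10² = 9.52×10⁻¹⁹ W
In dBm: 10 log₁₀(9.52×10⁻¹⁹ / 10⁻³) = −150.2 dBm

−150.2 dBm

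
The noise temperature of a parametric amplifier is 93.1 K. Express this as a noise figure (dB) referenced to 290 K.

1.21 dB

F = 1 + T_e/T₀ = 1 + 93.1/290 = 1.32103
NF = 10 log₁₀(1.32103) = 1.21 dB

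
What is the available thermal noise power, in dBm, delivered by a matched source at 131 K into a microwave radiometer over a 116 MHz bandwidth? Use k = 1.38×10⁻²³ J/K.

−96.8 dBm

P_n = kTB = 1.38×10⁻²³ × 131 × 1.16×10⁸ = 2.10×10⁻¹³ W
In dBm: 10 log₁₀(2.10×10⁻¹³ / 10⁻³) = −96.8 dBm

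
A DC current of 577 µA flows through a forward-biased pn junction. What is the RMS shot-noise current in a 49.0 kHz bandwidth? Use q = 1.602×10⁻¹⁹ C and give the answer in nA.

I_n = √(2qI·B)
2qI·B = 2 × 1.602×10⁻¹⁹ × 5.77×10⁻⁴ × 4.90×10⁴ = 9.06×10⁻¹⁸ A²
I_n = √(9.06×10⁻¹⁸) = 3.01×10⁻⁹ A = 3.01 nA

3.01 nA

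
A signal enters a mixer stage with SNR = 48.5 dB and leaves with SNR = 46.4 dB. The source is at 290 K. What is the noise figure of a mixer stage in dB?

NF (dB) = SNR_in(dB) − SNR_out(dB) when the source is at T₀
NF = 48.5 − 46.4 = 2.1 dB

2.1 dB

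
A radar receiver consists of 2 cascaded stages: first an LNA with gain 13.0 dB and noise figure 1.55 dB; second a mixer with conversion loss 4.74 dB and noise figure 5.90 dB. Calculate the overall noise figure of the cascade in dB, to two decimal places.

Convert to linear (a loss of L dB is a gain of −L dB): F_i = 10^(NF_i/10), G_i = 10^(G_i,dB/10)
  Stage 1: F_1 = 10^(1.55/10) = 1.429, G_1 = 10^(13.0/10) = 19.95
  Stage 2: F_2 = 10^(5.90/10) = 3.890, G_2 = 10^(−4.74/10) = 0.3357
Friis cascade:
  F = 1.429 + (3.890 − 1)/19.95 = 1.574
NF = 10 log₁₀(1.574) = 1.97 dB

1.97 dB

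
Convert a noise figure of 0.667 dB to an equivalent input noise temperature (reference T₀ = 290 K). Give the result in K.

48.1 K

F = 10^(0.667/10) = 1.166
T_e = (F − 1)·T₀ = (1.166 − 1) × 290 = 48.1 K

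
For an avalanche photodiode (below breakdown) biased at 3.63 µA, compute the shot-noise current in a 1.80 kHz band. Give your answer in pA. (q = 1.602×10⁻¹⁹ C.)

45.8 pA

I_n = √(2qI·B)
2qI·B = 2 × 1.602×10⁻¹⁹ × 3.63×10⁻⁶ × 1.80×10³ = 2.09×10⁻²¹ A²
I_n = √(2.09×10⁻²¹) = 4.58×10⁻¹¹ A = 45.8 pA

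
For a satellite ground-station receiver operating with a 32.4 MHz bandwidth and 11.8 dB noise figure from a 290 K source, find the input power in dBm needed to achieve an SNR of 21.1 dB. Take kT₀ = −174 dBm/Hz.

−66.0 dBm

Sensitivity = −174 + 10 log₁₀(B) + NF + SNR_min
= −174 + 75.11 + 11.8 + 21.1
= −65.99 dBm → −66.0 dBm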